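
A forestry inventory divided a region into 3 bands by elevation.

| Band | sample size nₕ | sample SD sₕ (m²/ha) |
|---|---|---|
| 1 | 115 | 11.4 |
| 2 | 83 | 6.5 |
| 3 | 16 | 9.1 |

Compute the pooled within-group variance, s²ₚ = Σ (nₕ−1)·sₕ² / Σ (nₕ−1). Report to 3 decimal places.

Degrees of freedom: 114 + 82 + 15 = 211.
Σ(nₕ−1)sₕ² = 114·129.96 + 82·42.25 + 15·82.81 = 19522.09.
s²ₚ = 19522.09 / 211 = 92.52175... → 92.522.

92.522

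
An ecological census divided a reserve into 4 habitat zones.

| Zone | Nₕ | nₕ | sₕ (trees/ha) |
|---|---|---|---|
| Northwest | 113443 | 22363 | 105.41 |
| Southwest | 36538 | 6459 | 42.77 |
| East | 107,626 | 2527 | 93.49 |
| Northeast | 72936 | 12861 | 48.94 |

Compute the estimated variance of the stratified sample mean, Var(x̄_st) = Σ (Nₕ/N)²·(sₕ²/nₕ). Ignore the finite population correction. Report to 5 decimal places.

0.43775

N = 330543; Wₕ = Nₕ/N.
zone Northwest: (113443/330543)²·105.41²/22363 = 0.05852387
zone Southwest: (36538/330543)²·42.77²/6459 = 0.00346056
zone East: (107626/330543)²·93.49²/2527 = 0.36669378
zone Northeast: (72936/330543)²·48.94²/12861 = 0.00906737
Sum = 0.43774558 → 0.43775.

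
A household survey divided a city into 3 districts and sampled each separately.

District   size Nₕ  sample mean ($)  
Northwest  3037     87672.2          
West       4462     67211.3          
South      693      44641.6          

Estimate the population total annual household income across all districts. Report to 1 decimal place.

597093920.8

Northwest: 3037·87672.2 = 266260471.4
West: 4462·67211.3 = 299896820.6
South: 693·44641.6 = 30936628.8
τ̂ = Σ Nₕx̄ₕ = 597093920.8.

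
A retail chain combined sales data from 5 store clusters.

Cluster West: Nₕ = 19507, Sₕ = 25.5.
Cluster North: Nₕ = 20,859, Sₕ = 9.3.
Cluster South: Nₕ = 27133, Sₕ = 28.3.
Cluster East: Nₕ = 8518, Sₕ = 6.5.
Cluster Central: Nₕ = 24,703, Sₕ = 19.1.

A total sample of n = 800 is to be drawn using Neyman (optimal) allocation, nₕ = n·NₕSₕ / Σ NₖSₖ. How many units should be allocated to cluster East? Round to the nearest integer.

West: NₕSₕ = 19507·25.5 = 497428.5
North: NₕSₕ = 20859·9.3 = 193988.7
South: NₕSₕ = 27133·28.3 = 767863.9
East: NₕSₕ = 8518·6.5 = 55367
Central: NₕSₕ = 24703·19.1 = 471827.3
Σ NₕSₕ = 1986475.4.
n_East = 800·55367/1986475.4 = 22.298... → 22.

22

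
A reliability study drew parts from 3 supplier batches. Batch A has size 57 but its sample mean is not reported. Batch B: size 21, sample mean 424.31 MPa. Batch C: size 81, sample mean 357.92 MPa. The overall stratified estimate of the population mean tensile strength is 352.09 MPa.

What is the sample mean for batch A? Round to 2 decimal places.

317.20

Σ Nₕx̄ₕ = N·μ, so 57·x̄_A = 159·352.09 − (21·424.31 + 81·357.92).
= 55982.31 − 37902.03 = 18080.28.
x̄_A = 18080.28 / 57 = 317.1979... → 317.20.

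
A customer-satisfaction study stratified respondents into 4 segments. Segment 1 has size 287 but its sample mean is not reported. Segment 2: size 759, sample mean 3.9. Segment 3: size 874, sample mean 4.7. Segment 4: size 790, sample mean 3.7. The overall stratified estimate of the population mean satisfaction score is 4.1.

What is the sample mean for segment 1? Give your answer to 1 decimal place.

Σ Nₕx̄ₕ = N·μ, so 287·x̄_1 = 2710·4.1 − (759·3.9 + 874·4.7 + 790·3.7).
= 11111 − 9990.9 = 1120.1.
x̄_1 = 1120.1 / 287 = 3.903... → 3.9.

3.9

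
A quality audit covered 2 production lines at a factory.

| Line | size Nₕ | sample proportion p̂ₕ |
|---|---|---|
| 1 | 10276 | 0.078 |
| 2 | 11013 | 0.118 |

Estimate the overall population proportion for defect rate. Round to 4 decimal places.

N = 10276 + 11013 = 21289.
Overall proportion = Σ (Nₕ/N)·p̂ₕ.
Σ Nₕp̂ₕ = 801.528 + 1299.534 = 2101.062.
2101.062 / 21289 = 0.098692... → 0.0987.

0.0987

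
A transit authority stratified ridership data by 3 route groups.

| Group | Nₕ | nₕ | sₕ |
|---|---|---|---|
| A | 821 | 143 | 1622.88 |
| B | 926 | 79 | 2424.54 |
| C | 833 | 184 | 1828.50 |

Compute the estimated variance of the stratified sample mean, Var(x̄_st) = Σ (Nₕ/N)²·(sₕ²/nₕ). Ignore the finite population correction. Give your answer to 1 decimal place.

13344.7

N = 2580. Term for each stratum: Wₕ²sₕ²/nₕ.
Var(x̄_st) = 1865.0208 + 9585.4869 + 1894.1863 = 13344.6940 → 13344.7.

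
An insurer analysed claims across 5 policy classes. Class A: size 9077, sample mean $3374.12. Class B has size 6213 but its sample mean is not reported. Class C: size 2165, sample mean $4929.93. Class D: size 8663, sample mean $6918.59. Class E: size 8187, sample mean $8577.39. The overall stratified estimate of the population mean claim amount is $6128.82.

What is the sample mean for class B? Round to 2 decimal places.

6243.38

N = 9077 + 6213 + 2165 + 8663 + 8187 = 34305.
Overall total = μ·N = 6128.82·34305 = 210249170.1.
Subtract the known strata: 9077·3374.12 + 2165·4929.93 + 8663·6918.59 + 8187·8577.39 = 171459022.79.
Remaining total for class B: 210249170.1 − 171459022.79 = 38790147.31.
Divide by its size: 38790147.31 / 6213 = 6243.3844... → 6243.38.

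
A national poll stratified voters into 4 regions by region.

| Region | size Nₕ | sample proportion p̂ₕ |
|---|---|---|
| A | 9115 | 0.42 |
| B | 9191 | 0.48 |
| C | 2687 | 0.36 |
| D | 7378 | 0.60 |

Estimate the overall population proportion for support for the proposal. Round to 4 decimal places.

N = 9115 + 9191 + 2687 + 7378 = 28371.
Overall proportion = Σ (Nₕ/N)·p̂ₕ.
Σ Nₕp̂ₕ = 3828.3 + 4411.68 + 967.32 + 4426.8 = 13634.1.
13634.1 / 28371 = 0.480565... → 0.4806.

0.4806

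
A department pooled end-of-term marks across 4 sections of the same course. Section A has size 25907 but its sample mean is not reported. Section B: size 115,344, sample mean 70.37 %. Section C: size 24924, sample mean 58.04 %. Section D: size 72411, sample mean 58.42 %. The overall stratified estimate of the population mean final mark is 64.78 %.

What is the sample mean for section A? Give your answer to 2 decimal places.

Σ Nₕx̄ₕ = N·μ, so 25907·x̄_A = 238586·64.78 − (115344·70.37 + 24924·58.04 + 72411·58.42).
= 15455601.08 − 13793596.86 = 1662004.22.
x̄_A = 1662004.22 / 25907 = 64.1527... → 64.15.

64.15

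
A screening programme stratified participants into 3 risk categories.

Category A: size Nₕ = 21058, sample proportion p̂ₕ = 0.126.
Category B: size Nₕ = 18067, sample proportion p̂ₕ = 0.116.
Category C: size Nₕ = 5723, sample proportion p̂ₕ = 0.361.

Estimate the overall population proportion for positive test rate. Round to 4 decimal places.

0.1520

Wₕ = Nₕ/N with N = 44848: 0.4695, 0.4028, 0.1276.
p̂_st = 0.4695·0.126 + 0.4028·0.116 + 0.1276·0.361 ≈ 0.151960... → 0.1520.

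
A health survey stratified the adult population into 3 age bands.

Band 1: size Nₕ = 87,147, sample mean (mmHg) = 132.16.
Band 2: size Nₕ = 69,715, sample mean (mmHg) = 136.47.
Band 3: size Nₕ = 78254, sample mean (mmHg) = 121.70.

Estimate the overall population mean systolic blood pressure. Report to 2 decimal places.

129.96

N = 87147 + 69715 + 78254 = 235116.
The stratified mean weights each stratum mean by its population share Nₕ/N.
Σ Nₕx̄ₕ = 87147·132.16 + 69715·136.47 + 78254·121.70 = 11517347.52 + 9514006.05 + 9523511.8 = 30554865.37.
Divide by N: 30554865.37 / 235116 = 129.9566... → 129.96.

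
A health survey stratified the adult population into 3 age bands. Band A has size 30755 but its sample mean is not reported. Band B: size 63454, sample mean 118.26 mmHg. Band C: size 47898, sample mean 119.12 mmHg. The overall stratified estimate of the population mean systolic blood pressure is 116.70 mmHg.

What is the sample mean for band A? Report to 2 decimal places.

109.71

N = 30755 + 63454 + 47898 = 142107.
Overall total = μ·N = 116.70·142107 = 16583886.9.
Subtract the known strata: 63454·118.26 + 47898·119.12 = 13209679.8.
Remaining total for band A: 16583886.9 − 13209679.8 = 3374207.1.
Divide by its size: 3374207.1 / 30755 = 109.7125... → 109.71.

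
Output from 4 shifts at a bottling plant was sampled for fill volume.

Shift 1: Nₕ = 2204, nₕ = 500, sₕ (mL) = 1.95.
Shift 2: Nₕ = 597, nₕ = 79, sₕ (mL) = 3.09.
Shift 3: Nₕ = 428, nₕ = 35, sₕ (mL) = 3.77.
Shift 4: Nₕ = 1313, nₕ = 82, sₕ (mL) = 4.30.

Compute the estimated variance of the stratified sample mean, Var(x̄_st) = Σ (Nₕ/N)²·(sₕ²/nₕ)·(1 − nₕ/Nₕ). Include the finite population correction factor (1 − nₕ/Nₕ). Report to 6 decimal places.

N = 4542; Wₕ = Nₕ/N.
shift 1: (2204/4542)²·1.95²/500·(1 − 500/2204) = 0.001384478
shift 2: (597/4542)²·3.09²/79·(1 − 79/597) = 0.001811756
shift 3: (428/4542)²·3.77²/35·(1 − 35/428) = 0.003310981
shift 4: (1313/4542)²·4.30²/82·(1 − 82/1313) = 0.017666543
Sum = 0.024173759 → 0.024174.

0.024174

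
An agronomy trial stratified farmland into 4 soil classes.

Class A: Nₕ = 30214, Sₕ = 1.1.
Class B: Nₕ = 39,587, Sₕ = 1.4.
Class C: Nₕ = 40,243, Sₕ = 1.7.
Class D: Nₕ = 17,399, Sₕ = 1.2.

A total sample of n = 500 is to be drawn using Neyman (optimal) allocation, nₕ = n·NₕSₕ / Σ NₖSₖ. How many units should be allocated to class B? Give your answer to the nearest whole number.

A: NₕSₕ = 30214·1.1 = 33235.4
B: NₕSₕ = 39587·1.4 = 55421.8
C: NₕSₕ = 40243·1.7 = 68413.1
D: NₕSₕ = 17399·1.2 = 20878.8
Σ NₕSₕ = 177949.1.
n_B = 500·55421.8/177949.1 = 155.724... → 156.

156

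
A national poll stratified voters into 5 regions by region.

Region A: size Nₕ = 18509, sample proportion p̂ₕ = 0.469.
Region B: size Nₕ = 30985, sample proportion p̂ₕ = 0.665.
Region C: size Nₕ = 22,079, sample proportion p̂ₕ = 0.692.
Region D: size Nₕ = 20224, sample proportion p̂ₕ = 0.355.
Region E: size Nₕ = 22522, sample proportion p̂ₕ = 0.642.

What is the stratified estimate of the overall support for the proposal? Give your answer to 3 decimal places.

0.579

Wₕ = Nₕ/N with N = 114319: 0.1619, 0.2710, 0.1931, 0.1769, 0.1970.
p̂_st = 0.1619·0.469 + 0.2710·0.665 + 0.1931·0.692 + 0.1769·0.355 + 0.1970·0.642 ≈ 0.57911... → 0.579.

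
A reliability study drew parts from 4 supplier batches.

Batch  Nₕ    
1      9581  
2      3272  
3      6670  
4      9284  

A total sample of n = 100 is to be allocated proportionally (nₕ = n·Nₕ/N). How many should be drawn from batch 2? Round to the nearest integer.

11

N = 9581 + 3272 + 6670 + 9284 = 28807.
n_2 = 100·3272/28807 = 11.358... → 11.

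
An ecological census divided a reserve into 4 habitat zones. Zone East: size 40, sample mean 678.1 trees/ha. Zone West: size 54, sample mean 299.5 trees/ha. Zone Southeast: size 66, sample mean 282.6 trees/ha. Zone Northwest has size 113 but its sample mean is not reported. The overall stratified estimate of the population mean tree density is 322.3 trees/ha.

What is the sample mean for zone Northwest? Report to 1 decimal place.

230.4

Σ Nₕx̄ₕ = N·μ, so 113·x̄_Northwest = 273·322.3 − (40·678.1 + 54·299.5 + 66·282.6).
= 87987.9 − 61948.6 = 26039.3.
x̄_Northwest = 26039.3 / 113 = 230.436... → 230.4.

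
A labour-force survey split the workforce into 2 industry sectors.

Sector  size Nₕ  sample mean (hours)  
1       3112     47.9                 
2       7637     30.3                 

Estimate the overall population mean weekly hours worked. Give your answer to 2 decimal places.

35.40

N = 3112 + 7637 = 10749.
Overall mean = Σ (Nₕ/N)·x̄ₕ — weight by population share, not a simple average.
Σ Nₕx̄ₕ = 3112·47.9 + 7637·30.3 = 149064.8 + 231401.1 = 380465.9.
Divide by N: 380465.9 / 10749 = 35.3955... → 35.40.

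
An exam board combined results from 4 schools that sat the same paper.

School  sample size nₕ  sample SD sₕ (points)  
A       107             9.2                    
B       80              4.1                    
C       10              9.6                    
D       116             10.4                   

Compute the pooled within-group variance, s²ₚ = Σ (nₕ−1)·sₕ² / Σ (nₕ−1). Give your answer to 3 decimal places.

A: (107−1)·9.2² = 106·84.64 = 8971.84
B: (80−1)·4.1² = 79·16.81 = 1327.99
C: (10−1)·9.6² = 9·92.16 = 829.44
D: (116−1)·10.4² = 115·108.16 = 12438.4
Numerator = 23567.67; denominator = Σ(nₕ−1) = 309.
s²ₚ = 23567.67/309 = 76.27078... → 76.271.

76.271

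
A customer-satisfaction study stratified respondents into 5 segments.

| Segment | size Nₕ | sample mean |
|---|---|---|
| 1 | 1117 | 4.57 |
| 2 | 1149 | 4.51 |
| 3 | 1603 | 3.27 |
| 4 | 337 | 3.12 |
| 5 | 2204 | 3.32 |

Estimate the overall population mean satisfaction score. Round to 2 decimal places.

x̄_st = (Σ Nₕx̄ₕ) / (Σ Nₕ) = (1117·4.57 + 1149·4.51 + 1603·3.27 + 337·3.12 + 2204·3.32) / 6410
= 23897.21 / 6410 = 3.7281... → 3.73.

3.73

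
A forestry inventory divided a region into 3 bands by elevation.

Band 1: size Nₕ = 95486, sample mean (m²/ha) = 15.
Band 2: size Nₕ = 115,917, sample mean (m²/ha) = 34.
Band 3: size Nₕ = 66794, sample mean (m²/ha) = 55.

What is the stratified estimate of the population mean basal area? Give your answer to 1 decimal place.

32.5

N = 278197; weights Wₕ = Nₕ/N = (0.3432, 0.4167, 0.2401).
x̄_st = Σ Wₕ·x̄ₕ = 0.3432·15 + 0.4167·34 + 0.2401·55 ≈ 32.521...
→ 32.5.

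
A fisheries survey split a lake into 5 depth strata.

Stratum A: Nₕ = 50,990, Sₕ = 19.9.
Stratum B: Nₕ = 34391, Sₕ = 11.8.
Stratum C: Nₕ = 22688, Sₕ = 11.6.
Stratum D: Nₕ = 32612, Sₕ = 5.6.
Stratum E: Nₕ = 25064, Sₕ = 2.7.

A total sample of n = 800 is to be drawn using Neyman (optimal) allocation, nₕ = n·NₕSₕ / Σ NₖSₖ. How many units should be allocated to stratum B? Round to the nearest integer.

168

A: NₕSₕ = 50990·19.9 = 1014701
B: NₕSₕ = 34391·11.8 = 405813.8
C: NₕSₕ = 22688·11.6 = 263180.8
D: NₕSₕ = 32612·5.6 = 182627.2
E: NₕSₕ = 25064·2.7 = 67672.8
Σ NₕSₕ = 1933995.6.
n_B = 800·405813.8/1933995.6 = 167.865... → 168.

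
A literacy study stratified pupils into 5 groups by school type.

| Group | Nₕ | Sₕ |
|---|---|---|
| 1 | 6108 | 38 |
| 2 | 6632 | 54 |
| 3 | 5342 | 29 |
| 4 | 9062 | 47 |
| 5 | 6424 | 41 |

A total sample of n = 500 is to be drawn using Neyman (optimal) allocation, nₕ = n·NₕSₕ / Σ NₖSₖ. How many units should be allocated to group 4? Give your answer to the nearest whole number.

148

Σ NₕSₕ = 6108·38 + 6632·54 + 5342·29 + 9062·47 + 6424·41 = 1434448.
Share for 4: 425914/1434448 = 0.29692.
n_4 = 500 × 0.29692 = 148.459... → 148.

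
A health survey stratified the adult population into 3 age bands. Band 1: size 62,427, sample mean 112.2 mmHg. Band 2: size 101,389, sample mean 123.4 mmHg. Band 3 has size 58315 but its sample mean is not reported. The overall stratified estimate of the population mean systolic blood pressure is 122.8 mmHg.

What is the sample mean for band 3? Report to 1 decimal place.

133.1

Σ Nₕx̄ₕ = N·μ, so 58315·x̄_3 = 222131·122.8 − (62427·112.2 + 101389·123.4).
= 27277686.8 − 19515712 = 7761974.8.
x̄_3 = 7761974.8 / 58315 = 133.104... → 133.1.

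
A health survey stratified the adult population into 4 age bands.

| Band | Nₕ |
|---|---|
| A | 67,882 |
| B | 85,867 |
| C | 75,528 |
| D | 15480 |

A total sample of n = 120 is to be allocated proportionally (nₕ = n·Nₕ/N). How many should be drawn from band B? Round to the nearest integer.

Share of band B = 85867/244757 = 0.35083.
Allocate 120 × 0.35083 = 42.099... → 42.

42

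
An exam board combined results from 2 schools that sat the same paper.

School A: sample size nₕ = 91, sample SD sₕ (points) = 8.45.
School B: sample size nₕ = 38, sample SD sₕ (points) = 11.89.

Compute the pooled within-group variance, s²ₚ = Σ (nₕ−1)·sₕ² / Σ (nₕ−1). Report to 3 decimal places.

Degrees of freedom: 90 + 37 = 127.
Σ(nₕ−1)sₕ² = 90·71.4025 + 37·141.3721 = 11656.9927.
s²ₚ = 11656.9927 / 127 = 91.78734... → 91.787.

91.787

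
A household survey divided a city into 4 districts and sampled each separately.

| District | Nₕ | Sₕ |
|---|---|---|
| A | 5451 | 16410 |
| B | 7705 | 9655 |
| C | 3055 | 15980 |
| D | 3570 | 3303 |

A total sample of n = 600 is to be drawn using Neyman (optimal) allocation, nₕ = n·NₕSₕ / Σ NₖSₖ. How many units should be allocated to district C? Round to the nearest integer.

131

Σ NₕSₕ = 5451·16410 + 7705·9655 + 3055·15980 + 3570·3303 = 224453295.
Share for C: 48818900/224453295 = 0.21750.
n_C = 600 × 0.21750 = 130.501... → 131.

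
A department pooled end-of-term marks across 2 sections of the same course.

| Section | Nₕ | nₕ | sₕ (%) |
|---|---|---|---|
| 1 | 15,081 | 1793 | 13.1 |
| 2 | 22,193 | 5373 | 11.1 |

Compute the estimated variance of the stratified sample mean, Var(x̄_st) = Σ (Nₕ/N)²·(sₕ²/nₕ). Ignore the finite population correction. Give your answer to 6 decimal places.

N = 37274. Term for each stratum: Wₕ²sₕ²/nₕ.
Var(x̄_st) = 0.015667892 + 0.008129225 = 0.023797117 → 0.023797.

0.023797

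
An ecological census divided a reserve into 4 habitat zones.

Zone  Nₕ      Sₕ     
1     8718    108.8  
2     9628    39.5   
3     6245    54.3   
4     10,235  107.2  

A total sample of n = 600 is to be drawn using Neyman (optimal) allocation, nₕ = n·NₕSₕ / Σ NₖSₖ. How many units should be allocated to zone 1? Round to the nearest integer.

206

1: NₕSₕ = 8718·108.8 = 948518.4
2: NₕSₕ = 9628·39.5 = 380306
3: NₕSₕ = 6245·54.3 = 339103.5
4: NₕSₕ = 10235·107.2 = 1097192
Σ NₕSₕ = 2765119.9.
n_1 = 600·948518.4/2765119.9 = 205.818... → 206.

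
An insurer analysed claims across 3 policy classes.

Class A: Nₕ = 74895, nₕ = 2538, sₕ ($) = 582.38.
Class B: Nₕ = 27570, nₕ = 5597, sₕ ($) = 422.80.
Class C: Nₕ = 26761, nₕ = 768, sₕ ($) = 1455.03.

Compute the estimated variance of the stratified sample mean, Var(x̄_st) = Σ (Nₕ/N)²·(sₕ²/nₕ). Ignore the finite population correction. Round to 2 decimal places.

N = 129226; Wₕ = Nₕ/N.
class A: (74895/129226)²·582.38²/2538 = 44.88768
class B: (27570/129226)²·422.80²/5597 = 1.45375
class C: (26761/129226)²·1455.03²/768 = 118.21907
Sum = 164.56050 → 164.56.

164.56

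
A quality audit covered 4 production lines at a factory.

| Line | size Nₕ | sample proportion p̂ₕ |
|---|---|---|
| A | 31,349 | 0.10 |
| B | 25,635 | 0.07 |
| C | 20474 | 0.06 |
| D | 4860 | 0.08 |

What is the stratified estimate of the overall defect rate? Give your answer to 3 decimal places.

0.080

N = 31349 + 25635 + 20474 + 4860 = 82318.
Overall proportion = Σ (Nₕ/N)·p̂ₕ.
Σ Nₕp̂ₕ = 3134.9 + 1794.45 + 1228.44 + 388.8 = 6546.59.
6546.59 / 82318 = 0.07953... → 0.080.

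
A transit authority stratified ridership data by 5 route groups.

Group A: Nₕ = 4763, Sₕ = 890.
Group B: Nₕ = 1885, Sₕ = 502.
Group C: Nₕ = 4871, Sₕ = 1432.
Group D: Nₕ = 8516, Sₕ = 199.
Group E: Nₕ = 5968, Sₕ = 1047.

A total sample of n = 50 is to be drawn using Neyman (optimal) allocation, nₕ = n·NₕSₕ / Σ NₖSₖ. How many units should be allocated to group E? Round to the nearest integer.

16

A: NₕSₕ = 4763·890 = 4239070
B: NₕSₕ = 1885·502 = 946270
C: NₕSₕ = 4871·1432 = 6975272
D: NₕSₕ = 8516·199 = 1694684
E: NₕSₕ = 5968·1047 = 6248496
Σ NₕSₕ = 20103792.
n_E = 50·6248496/20103792 = 15.541... → 16.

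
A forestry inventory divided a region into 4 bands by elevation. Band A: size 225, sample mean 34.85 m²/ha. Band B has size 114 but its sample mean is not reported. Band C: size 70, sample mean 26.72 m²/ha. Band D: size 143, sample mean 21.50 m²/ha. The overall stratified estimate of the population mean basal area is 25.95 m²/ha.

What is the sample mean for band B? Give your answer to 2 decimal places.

13.49

N = 225 + 114 + 70 + 143 = 552.
Overall total = μ·N = 25.95·552 = 14324.4.
Subtract the known strata: 225·34.85 + 70·26.72 + 143·21.50 = 12786.15.
Remaining total for band B: 14324.4 − 12786.15 = 1538.25.
Divide by its size: 1538.25 / 114 = 13.4934... → 13.49.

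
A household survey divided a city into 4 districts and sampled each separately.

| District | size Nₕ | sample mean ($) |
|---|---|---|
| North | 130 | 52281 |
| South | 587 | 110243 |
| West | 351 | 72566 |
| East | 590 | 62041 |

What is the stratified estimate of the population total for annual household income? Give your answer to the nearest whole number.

Population total = Σ Nₕ·x̄ₕ (each stratum's size times its mean).
130·52281 + 587·110243 + 351·72566 + 590·62041 = 6796530 + 64712641 + 25470666 + 36604190 = 133584027.

133584027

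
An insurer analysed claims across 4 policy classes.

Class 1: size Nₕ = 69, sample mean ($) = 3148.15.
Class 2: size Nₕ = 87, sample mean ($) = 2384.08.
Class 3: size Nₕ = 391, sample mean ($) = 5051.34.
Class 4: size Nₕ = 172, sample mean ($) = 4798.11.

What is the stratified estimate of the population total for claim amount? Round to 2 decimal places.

1: 69·3148.15 = 217222.35
2: 87·2384.08 = 207414.96
3: 391·5051.34 = 1975073.94
4: 172·4798.11 = 825274.92
τ̂ = Σ Nₕx̄ₕ = 3224986.17.

3224986.17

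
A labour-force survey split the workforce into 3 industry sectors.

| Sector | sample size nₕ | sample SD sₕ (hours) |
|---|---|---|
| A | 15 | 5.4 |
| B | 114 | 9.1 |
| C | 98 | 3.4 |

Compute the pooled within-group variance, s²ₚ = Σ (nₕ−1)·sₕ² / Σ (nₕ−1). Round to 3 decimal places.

48.603

Degrees of freedom: 14 + 113 + 97 = 224.
Σ(nₕ−1)sₕ² = 14·29.16 + 113·82.81 + 97·11.56 = 10887.09.
s²ₚ = 10887.09 / 224 = 48.60308... → 48.603.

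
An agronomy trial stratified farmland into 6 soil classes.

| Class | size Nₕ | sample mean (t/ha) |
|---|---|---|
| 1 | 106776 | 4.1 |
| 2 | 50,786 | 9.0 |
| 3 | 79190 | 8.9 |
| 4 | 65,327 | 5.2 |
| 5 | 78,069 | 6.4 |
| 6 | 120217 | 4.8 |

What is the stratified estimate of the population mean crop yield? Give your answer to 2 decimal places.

N = 106776 + 50786 + 79190 + 65327 + 78069 + 120217 = 500365.
The stratified mean weights each stratum mean by its population share Nₕ/N.
Σ Nₕx̄ₕ = 106776·4.1 + 50786·9.0 + 79190·8.9 + 65327·5.2 + 78069·6.4 + 120217·4.8 = 437781.6 + 457074 + 704791 + 339700.4 + 499641.6 + 577041.6 = 3016030.2.
Divide by N: 3016030.2 / 500365 = 6.0277... → 6.03.

6.03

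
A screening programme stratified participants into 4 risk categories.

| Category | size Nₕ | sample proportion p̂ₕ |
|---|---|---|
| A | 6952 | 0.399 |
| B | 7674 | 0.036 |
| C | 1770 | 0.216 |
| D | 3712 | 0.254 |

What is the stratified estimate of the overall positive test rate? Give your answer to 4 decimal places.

Wₕ = Nₕ/N with N = 20108: 0.3457, 0.3816, 0.0880, 0.1846.
p̂_st = 0.3457·0.399 + 0.3816·0.036 + 0.0880·0.216 + 0.1846·0.254 ≈ 0.217589... → 0.2176.

0.2176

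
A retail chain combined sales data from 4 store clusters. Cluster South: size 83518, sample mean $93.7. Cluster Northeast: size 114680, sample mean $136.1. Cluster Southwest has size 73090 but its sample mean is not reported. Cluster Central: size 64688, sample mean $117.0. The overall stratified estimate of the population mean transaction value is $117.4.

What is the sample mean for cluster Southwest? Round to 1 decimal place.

115.5

N = 83518 + 114680 + 73090 + 64688 = 335976.
Overall total = μ·N = 117.4·335976 = 39443582.4.
Subtract the known strata: 83518·93.7 + 114680·136.1 + 64688·117.0 = 31002080.6.
Remaining total for cluster Southwest: 39443582.4 − 31002080.6 = 8441501.8.
Divide by its size: 8441501.8 / 73090 = 115.495... → 115.5.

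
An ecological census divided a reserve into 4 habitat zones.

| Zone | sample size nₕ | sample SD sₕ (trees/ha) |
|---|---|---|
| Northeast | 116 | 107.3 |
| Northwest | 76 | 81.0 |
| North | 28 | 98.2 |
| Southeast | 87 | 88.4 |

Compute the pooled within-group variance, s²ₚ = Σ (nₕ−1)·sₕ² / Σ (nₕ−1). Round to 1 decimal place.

Degrees of freedom: 115 + 75 + 27 + 86 = 303.
Σ(nₕ−1)sₕ² = 115·11513.29 + 75·6561 + 27·9643.24 + 86·7814.56 = 2748522.99.
s²ₚ = 2748522.99 / 303 = 9071.033... → 9071.0.

9071.0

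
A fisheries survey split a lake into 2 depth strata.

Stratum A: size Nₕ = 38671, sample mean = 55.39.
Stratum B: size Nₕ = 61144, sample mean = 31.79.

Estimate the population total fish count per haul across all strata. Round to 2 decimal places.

4085754.45

A: 38671·55.39 = 2141986.69
B: 61144·31.79 = 1943767.76
τ̂ = Σ Nₕx̄ₕ = 4085754.45.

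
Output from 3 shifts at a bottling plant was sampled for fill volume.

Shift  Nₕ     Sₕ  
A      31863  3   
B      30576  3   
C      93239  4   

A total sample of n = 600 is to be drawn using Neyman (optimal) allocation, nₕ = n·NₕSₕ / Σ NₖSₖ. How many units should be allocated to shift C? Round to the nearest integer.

399

Σ NₕSₕ = 31863·3 + 30576·3 + 93239·4 = 560273.
Share for C: 372956/560273 = 0.66567.
n_C = 600 × 0.66567 = 399.401... → 399.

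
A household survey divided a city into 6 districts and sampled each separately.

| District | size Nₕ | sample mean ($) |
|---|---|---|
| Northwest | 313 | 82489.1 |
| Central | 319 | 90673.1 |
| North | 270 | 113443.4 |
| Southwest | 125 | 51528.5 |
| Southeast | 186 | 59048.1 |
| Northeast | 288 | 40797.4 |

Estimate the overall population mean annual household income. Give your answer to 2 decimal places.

N = 1501; weights Wₕ = Nₕ/N = (0.2085, 0.2125, 0.1799, 0.0833, 0.1239, 0.1919).
x̄_st = Σ Wₕ·x̄ₕ = 0.2085·82489.1 + 0.2125·90673.1 + 0.1799·113443.4 + 0.0833·51528.5 + 0.1239·59048.1 + 0.1919·40797.4 ≈ 76313.9144...
→ 76313.91.

76313.91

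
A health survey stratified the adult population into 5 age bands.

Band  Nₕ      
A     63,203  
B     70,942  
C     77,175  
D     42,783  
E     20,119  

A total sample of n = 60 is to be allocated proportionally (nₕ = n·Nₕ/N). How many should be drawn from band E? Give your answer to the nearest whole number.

4

Share of band E = 20119/274222 = 0.07337.
Allocate 60 × 0.07337 = 4.402... → 4.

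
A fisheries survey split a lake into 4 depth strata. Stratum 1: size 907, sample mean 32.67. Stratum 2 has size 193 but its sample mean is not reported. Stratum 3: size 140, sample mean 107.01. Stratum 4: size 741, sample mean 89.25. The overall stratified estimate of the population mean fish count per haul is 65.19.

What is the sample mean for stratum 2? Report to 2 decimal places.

95.31

N = 907 + 193 + 140 + 741 = 1981.
Overall total = μ·N = 65.19·1981 = 129141.39.
Subtract the known strata: 907·32.67 + 140·107.01 + 741·89.25 = 110747.34.
Remaining total for stratum 2: 129141.39 − 110747.34 = 18394.05.
Divide by its size: 18394.05 / 193 = 95.3060... → 95.31.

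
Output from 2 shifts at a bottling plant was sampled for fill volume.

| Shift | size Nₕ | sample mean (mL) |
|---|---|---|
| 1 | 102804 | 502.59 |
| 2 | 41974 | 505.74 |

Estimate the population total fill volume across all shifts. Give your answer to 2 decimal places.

72896193.12

1: 102804·502.59 = 51668262.36
2: 41974·505.74 = 21227930.76
τ̂ = Σ Nₕx̄ₕ = 72896193.12.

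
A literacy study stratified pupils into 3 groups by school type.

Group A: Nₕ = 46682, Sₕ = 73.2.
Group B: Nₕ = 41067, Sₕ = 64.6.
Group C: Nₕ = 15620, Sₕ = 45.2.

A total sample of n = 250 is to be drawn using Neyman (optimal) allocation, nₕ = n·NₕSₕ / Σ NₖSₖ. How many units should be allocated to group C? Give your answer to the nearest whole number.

A: NₕSₕ = 46682·73.2 = 3417122.4
B: NₕSₕ = 41067·64.6 = 2652928.2
C: NₕSₕ = 15620·45.2 = 706024
Σ NₕSₕ = 6776074.6.
n_C = 250·706024/6776074.6 = 26.048... → 26.

26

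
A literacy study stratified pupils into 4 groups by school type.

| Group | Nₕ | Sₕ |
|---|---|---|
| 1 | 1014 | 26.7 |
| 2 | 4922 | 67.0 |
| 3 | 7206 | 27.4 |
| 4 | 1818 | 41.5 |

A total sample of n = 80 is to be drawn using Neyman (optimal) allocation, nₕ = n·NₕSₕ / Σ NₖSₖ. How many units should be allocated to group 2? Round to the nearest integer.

1: NₕSₕ = 1014·26.7 = 27073.8
2: NₕSₕ = 4922·67.0 = 329774
3: NₕSₕ = 7206·27.4 = 197444.4
4: NₕSₕ = 1818·41.5 = 75447
Σ NₕSₕ = 629739.2.
n_2 = 80·329774/629739.2 = 41.893... → 42.

42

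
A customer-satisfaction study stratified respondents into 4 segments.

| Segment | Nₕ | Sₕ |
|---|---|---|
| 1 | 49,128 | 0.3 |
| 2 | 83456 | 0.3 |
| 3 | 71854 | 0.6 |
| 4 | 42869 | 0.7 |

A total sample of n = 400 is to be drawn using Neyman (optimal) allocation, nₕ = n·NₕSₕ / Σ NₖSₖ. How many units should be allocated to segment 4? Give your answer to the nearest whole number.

Σ NₕSₕ = 49128·0.3 + 83456·0.3 + 71854·0.6 + 42869·0.7 = 112895.9.
Share for 4: 30008.3/112895.9 = 0.26581.
n_4 = 400 × 0.26581 = 106.322... → 106.

106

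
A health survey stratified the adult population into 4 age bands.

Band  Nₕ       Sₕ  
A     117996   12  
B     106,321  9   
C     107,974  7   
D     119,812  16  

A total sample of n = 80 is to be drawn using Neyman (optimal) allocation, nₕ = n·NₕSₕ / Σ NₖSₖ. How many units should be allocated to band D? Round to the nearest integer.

30

Σ NₕSₕ = 117996·12 + 106321·9 + 107974·7 + 119812·16 = 5045651.
Share for D: 1916992/5045651 = 0.37993.
n_D = 80 × 0.37993 = 30.394... → 30.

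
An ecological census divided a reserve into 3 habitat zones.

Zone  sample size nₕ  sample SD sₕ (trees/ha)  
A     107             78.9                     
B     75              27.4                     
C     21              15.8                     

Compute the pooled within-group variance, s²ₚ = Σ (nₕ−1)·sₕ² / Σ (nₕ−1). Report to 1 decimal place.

3602.1

A: (107−1)·78.9² = 106·6225.21 = 659872.26
B: (75−1)·27.4² = 74·750.76 = 55556.24
C: (21−1)·15.8² = 20·249.64 = 4992.8
Numerator = 720421.3; denominator = Σ(nₕ−1) = 200.
s²ₚ = 720421.3/200 = 3602.107... → 3602.1.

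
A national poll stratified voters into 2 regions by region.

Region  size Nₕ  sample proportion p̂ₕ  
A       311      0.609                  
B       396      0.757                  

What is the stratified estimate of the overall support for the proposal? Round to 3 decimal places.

0.692

Wₕ = Nₕ/N with N = 707: 0.4399, 0.5601.
p̂_st = 0.4399·0.609 + 0.5601·0.757 ≈ 0.69190... → 0.692.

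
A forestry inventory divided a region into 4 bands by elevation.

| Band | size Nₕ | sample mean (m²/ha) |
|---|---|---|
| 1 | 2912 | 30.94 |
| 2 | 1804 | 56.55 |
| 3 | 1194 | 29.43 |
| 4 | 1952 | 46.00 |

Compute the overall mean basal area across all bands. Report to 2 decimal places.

40.33

N = 2912 + 1804 + 1194 + 1952 = 7862.
The stratified mean weights each stratum mean by its population share Nₕ/N.
Σ Nₕx̄ₕ = 2912·30.94 + 1804·56.55 + 1194·29.43 + 1952·46.00 = 90097.28 + 102016.2 + 35139.42 + 89792 = 317044.9.
Divide by N: 317044.9 / 7862 = 40.3262... → 40.33.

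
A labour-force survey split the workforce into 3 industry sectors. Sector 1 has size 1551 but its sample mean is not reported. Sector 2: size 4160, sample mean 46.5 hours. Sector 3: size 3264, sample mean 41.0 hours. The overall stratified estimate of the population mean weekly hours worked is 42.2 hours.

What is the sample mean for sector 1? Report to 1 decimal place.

Σ Nₕx̄ₕ = N·μ, so 1551·x̄_1 = 8975·42.2 − (4160·46.5 + 3264·41.0).
= 378745 − 327264 = 51481.
x̄_1 = 51481 / 1551 = 33.192... → 33.2.

33.2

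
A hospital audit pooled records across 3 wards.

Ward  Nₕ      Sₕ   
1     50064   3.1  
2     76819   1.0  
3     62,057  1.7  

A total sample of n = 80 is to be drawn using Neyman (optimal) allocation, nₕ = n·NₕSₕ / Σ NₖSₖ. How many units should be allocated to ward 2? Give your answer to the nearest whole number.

18

Σ NₕSₕ = 50064·3.1 + 76819·1.0 + 62057·1.7 = 337514.3.
Share for 2: 76819/337514.3 = 0.22760.
n_2 = 80 × 0.22760 = 18.208... → 18.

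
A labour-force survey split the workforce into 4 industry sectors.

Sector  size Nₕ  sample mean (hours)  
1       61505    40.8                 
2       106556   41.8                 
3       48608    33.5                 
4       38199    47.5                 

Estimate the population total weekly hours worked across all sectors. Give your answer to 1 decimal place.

Population total = Σ Nₕ·x̄ₕ (each stratum's size times its mean).
61505·40.8 + 106556·41.8 + 48608·33.5 + 38199·47.5 = 2509404 + 4454040.8 + 1628368 + 1814452.5 = 10406265.3.

10406265.3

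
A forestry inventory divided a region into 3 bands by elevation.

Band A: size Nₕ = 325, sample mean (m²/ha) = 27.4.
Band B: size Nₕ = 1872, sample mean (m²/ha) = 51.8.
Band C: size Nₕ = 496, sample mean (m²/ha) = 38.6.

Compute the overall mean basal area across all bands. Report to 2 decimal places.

x̄_st = (Σ Nₕx̄ₕ) / (Σ Nₕ) = (325·27.4 + 1872·51.8 + 496·38.6) / 2693
= 125020.2 / 2693 = 46.4241... → 46.42.

46.42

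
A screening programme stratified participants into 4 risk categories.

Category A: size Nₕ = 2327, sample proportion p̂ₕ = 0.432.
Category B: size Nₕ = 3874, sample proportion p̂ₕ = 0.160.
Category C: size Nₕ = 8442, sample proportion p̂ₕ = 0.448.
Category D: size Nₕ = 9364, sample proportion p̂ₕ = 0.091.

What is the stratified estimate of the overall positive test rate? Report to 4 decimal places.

Wₕ = Nₕ/N with N = 24007: 0.0969, 0.1614, 0.3516, 0.3901.
p̂_st = 0.0969·0.432 + 0.1614·0.160 + 0.3516·0.448 + 0.3901·0.091 ≈ 0.260726... → 0.2607.

0.2607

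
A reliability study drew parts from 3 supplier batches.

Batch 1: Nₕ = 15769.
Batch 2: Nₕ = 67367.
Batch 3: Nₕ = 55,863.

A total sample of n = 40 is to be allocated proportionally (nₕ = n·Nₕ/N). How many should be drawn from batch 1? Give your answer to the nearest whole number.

5

Share of batch 1 = 15769/138999 = 0.11345.
Allocate 40 × 0.11345 = 4.538... → 5.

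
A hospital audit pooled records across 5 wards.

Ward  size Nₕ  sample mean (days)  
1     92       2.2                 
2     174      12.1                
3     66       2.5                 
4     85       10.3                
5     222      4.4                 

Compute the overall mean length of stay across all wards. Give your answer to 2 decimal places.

x̄_st = (Σ Nₕx̄ₕ) / (Σ Nₕ) = (92·2.2 + 174·12.1 + 66·2.5 + 85·10.3 + 222·4.4) / 639
= 4325.1 / 639 = 6.7685... → 6.77.

6.77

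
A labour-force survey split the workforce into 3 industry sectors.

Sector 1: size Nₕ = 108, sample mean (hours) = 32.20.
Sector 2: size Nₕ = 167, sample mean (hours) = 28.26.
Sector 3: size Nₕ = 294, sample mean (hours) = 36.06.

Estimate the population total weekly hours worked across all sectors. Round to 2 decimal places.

18798.66

Estimate total by summing Nₕ·x̄ₕ over strata.
108·32.20 + 167·28.26 + 294·36.06 = 3477.6 + 4719.42 + 10601.64 = 18798.66.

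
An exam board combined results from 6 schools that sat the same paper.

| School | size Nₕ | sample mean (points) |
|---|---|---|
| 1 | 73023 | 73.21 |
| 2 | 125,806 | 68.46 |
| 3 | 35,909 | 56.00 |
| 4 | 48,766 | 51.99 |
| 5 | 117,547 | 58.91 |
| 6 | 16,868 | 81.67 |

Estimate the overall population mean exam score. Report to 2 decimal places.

x̄_st = (Σ Nₕx̄ₕ) / (Σ Nₕ) = (73023·73.21 + 125806·68.46 + 35909·56.00 + 48766·51.99 + 117547·58.91 + 16868·81.67) / 417919
= 26807244.26 / 417919 = 64.1446... → 64.14.

64.14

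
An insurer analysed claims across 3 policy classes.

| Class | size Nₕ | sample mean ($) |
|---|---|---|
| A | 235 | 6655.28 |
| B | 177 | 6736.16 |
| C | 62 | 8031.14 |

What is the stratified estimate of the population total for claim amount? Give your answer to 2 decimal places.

A: 235·6655.28 = 1563990.8
B: 177·6736.16 = 1192300.32
C: 62·8031.14 = 497930.68
τ̂ = Σ Nₕx̄ₕ = 3254221.80.

3254221.80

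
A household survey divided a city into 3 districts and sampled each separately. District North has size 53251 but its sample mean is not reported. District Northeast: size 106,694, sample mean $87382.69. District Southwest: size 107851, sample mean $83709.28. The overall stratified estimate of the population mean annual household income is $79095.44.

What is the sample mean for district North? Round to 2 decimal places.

N = 53251 + 106694 + 107851 = 267796.
Overall total = μ·N = 79095.44·267796 = 21181442450.24.
Subtract the known strata: 106694·87382.69 + 107851·83709.28 = 18351338284.14.
Remaining total for district North: 21181442450.24 − 18351338284.14 = 2830104166.1.
Divide by its size: 2830104166.1 / 53251 = 53146.4980... → 53146.50.

53146.50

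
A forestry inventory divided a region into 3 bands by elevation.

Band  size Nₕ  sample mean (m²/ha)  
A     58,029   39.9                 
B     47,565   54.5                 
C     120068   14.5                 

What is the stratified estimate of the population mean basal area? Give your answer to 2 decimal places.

29.46

N = 58029 + 47565 + 120068 = 225662.
The stratified mean weights each stratum mean by its population share Nₕ/N.
Σ Nₕx̄ₕ = 58029·39.9 + 47565·54.5 + 120068·14.5 = 2315357.1 + 2592292.5 + 1740986 = 6648635.6.
Divide by N: 6648635.6 / 225662 = 29.4628... → 29.46.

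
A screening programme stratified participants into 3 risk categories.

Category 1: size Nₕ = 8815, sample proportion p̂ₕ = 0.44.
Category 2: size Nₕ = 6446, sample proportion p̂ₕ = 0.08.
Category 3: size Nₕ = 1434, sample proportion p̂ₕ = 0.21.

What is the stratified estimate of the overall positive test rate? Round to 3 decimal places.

0.281

Wₕ = Nₕ/N with N = 16695: 0.5280, 0.3861, 0.0859.
p̂_st = 0.5280·0.44 + 0.3861·0.08 + 0.0859·0.21 ≈ 0.28125... → 0.281.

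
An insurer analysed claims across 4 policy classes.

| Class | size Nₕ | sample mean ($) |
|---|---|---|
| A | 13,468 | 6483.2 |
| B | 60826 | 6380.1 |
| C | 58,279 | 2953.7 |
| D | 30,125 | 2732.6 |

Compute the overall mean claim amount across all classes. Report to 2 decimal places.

4485.92

x̄_st = (Σ Nₕx̄ₕ) / (Σ Nₕ) = (13468·6483.2 + 60826·6380.1 + 58279·2953.7 + 30125·2732.6) / 162698
= 729849957.5 / 162698 = 4485.9184... → 4485.92.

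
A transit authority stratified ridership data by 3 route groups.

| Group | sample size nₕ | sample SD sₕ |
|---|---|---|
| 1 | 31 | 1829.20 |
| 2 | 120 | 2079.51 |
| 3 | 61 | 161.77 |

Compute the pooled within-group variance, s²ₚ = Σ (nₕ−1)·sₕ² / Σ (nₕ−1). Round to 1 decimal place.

1: (31−1)·1829.20² = 30·3345972.64 = 100379179.2
2: (120−1)·2079.51² = 119·4324361.8401 = 514599058.9719
3: (61−1)·161.77² = 60·26169.5329 = 1570171.974
Numerator = 616548410.1459; denominator = Σ(nₕ−1) = 209.
s²ₚ = 616548410.1459/209 = 2949992.393... → 2949992.4.

2949992.4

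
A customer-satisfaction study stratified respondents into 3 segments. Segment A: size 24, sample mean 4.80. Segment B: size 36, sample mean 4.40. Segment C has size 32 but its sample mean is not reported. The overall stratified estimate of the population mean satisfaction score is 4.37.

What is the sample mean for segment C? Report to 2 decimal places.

4.01

N = 24 + 36 + 32 = 92.
Overall total = μ·N = 4.37·92 = 402.04.
Subtract the known strata: 24·4.80 + 36·4.40 = 273.6.
Remaining total for segment C: 402.04 − 273.6 = 128.44.
Divide by its size: 128.44 / 32 = 4.0138... → 4.01.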